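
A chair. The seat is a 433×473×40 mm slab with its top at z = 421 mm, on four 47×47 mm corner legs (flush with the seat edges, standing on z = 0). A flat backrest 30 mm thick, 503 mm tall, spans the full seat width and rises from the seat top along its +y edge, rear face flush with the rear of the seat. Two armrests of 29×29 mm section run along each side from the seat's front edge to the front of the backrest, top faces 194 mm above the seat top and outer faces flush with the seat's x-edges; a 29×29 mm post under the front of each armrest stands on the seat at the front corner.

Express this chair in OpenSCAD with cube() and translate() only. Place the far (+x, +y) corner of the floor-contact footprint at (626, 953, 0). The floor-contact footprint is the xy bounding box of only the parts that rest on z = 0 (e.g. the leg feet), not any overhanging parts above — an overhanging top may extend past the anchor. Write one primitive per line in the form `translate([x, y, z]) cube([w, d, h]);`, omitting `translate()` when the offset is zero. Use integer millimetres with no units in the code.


translate([193, 480, 381]) cube([433, 473, 40]);
translate([193, 480, 0]) cube([47, 47, 381]);
translate([579, 480, 0]) cube([47, 47, 381]);
translate([193, 906, 0]) cube([47, 47, 381]);
translate([579, 906, 0]) cube([47, 47, 381]);
translate([193, 923, 421]) cube([433, 30, 503]);
translate([193, 480, 586]) cube([29, 443, 29]);
translate([597, 480, 586]) cube([29, 443, 29]);
translate([193, 480, 421]) cube([29, 29, 165]);
translate([597, 480, 421]) cube([29, 29, 165]);


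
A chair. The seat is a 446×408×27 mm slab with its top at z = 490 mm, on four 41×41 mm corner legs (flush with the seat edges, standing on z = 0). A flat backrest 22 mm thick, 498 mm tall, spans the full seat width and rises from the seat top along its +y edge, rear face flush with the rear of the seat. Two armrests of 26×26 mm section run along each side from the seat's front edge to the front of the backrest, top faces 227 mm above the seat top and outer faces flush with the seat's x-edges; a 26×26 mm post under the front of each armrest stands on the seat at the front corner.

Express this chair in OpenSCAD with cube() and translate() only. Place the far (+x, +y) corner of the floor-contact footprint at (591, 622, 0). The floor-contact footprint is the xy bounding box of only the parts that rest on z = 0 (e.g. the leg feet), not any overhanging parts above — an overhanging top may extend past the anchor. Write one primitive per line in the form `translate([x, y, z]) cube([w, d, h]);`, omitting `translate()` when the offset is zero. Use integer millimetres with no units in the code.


translate([145, 214, 463]) cube([446, 408, 27]);
translate([145, 214, 0]) cube([41, 41, 463]);
translate([550, 214, 0]) cube([41, 41, 463]);
translate([145, 581, 0]) cube([41, 41, 463]);
translate([550, 581, 0]) cube([41, 41, 463]);
translate([145, 600, 490]) cube([446, 22, 498]);
translate([145, 214, 691]) cube([26, 386, 26]);
translate([565, 214, 691]) cube([26, 386, 26]);
translate([145, 214, 490]) cube([26, 26, 201]);
translate([565, 214, 490]) cube([26, 26, 201]);


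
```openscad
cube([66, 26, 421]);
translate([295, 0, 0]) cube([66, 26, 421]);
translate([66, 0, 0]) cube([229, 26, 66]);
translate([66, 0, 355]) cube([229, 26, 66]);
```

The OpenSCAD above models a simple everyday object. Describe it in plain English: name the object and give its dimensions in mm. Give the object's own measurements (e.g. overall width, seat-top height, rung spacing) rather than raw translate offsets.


A rectangular picture frame lying in the x–z plane (depth along y). The opening is 229 mm wide (x) by 289 mm tall (z), surrounded by a border 66 mm wide on all four sides. The frame is 26 mm deep and is made of two full-height vertical stiles with two horizontal rails fitted between them.


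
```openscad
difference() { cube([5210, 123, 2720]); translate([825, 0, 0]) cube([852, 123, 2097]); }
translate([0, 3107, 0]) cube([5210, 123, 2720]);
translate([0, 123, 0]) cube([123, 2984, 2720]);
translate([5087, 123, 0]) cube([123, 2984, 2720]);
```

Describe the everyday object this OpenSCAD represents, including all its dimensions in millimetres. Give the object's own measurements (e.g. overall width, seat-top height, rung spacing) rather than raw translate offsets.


A single room: four walls, each 2720 mm tall and 123 mm thick, enclosing an outside footprint 5210×3230 mm (x × y), no floor or roof. The front and back walls (−y and +y sides) run the full x-width; the side walls fit between their inner faces. A door opening 852 mm wide and 2097 mm tall is cut through the front wall from the floor up, its −x edge 825 mm from the wall's −x end.


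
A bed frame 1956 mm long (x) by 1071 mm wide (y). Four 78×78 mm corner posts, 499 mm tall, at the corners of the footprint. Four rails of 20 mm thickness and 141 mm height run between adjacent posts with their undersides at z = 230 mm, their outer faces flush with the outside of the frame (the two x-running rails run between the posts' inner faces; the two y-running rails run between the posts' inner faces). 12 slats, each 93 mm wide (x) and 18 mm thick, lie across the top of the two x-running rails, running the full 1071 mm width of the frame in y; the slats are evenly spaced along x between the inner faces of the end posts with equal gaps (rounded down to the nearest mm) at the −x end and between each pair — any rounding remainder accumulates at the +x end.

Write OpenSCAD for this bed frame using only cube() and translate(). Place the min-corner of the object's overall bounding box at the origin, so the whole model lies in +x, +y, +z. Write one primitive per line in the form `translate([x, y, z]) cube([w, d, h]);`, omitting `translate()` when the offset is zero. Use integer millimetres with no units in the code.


cube([78, 78, 499]);
translate([0, 993, 0]) cube([78, 78, 499]);
translate([1878, 0, 0]) cube([78, 78, 499]);
translate([1878, 993, 0]) cube([78, 78, 499]);
translate([78, 0, 230]) cube([1800, 20, 141]);
translate([78, 1051, 230]) cube([1800, 20, 141]);
translate([0, 78, 230]) cube([20, 915, 141]);
translate([1936, 78, 230]) cube([20, 915, 141]);
translate([130, 0, 371]) cube([93, 1071, 18]);
translate([275, 0, 371]) cube([93, 1071, 18]);
translate([420, 0, 371]) cube([93, 1071, 18]);
translate([565, 0, 371]) cube([93, 1071, 18]);
translate([710, 0, 371]) cube([93, 1071, 18]);
translate([855, 0, 371]) cube([93, 1071, 18]);
translate([1000, 0, 371]) cube([93, 1071, 18]);
translate([1145, 0, 371]) cube([93, 1071, 18]);
translate([1290, 0, 371]) cube([93, 1071, 18]);
translate([1435, 0, 371]) cube([93, 1071, 18]);
translate([1580, 0, 371]) cube([93, 1071, 18]);
translate([1725, 0, 371]) cube([93, 1071, 18]);


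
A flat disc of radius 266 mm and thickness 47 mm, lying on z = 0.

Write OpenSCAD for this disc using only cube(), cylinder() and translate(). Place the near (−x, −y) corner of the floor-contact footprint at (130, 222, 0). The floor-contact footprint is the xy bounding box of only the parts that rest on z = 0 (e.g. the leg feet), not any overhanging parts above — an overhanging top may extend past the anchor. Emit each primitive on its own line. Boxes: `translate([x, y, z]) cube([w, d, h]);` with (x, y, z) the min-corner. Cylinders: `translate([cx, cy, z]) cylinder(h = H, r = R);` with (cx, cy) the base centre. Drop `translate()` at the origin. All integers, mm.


translate([396, 488, 0]) cylinder(h = 47, r = 266);


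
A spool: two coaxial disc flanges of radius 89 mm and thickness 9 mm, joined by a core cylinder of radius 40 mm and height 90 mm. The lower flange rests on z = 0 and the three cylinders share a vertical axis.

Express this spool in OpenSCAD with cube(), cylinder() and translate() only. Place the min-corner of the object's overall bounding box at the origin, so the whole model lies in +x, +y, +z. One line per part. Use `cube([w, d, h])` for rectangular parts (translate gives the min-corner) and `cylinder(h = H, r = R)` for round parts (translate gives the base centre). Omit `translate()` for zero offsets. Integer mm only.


translate([89, 89, 0]) cylinder(h = 9, r = 89);
translate([89, 89, 9]) cylinder(h = 90, r = 40);
translate([89, 89, 99]) cylinder(h = 9, r = 89);


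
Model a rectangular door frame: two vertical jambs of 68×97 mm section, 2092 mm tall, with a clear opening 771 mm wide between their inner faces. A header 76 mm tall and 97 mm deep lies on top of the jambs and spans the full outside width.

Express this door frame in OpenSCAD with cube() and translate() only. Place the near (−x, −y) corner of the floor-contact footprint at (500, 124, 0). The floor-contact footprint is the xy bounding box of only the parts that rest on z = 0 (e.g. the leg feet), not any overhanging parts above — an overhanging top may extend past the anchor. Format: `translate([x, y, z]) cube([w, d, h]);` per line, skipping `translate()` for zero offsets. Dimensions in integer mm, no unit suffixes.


translate([500, 124, 0]) cube([68, 97, 2092]);
translate([1339, 124, 0]) cube([68, 97, 2092]);
translate([500, 124, 2092]) cube([907, 97, 76]);


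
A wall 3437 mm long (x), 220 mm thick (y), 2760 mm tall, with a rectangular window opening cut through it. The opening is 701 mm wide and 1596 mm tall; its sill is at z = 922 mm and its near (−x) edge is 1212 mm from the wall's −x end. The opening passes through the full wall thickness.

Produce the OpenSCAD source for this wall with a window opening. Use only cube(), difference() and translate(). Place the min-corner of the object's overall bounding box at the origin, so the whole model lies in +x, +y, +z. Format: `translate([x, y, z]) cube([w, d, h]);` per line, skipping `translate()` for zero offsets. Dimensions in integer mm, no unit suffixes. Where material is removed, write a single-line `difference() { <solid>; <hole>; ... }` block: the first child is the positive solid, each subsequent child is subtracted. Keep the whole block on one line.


difference() { cube([3437, 220, 2760]); translate([1212, 0, 922]) cube([701, 220, 1596]); }


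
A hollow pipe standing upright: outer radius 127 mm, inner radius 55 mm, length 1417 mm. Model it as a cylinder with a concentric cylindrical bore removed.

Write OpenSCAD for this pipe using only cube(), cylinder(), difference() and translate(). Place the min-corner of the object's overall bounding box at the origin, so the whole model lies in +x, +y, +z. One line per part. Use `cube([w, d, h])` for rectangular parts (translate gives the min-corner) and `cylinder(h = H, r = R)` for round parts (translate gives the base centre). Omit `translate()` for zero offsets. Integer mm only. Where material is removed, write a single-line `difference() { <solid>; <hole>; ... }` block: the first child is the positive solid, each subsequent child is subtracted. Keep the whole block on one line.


difference() { translate([127, 127, 0]) cylinder(h = 1417, r = 127); translate([127, 127, 0]) cylinder(h = 1417, r = 55); }


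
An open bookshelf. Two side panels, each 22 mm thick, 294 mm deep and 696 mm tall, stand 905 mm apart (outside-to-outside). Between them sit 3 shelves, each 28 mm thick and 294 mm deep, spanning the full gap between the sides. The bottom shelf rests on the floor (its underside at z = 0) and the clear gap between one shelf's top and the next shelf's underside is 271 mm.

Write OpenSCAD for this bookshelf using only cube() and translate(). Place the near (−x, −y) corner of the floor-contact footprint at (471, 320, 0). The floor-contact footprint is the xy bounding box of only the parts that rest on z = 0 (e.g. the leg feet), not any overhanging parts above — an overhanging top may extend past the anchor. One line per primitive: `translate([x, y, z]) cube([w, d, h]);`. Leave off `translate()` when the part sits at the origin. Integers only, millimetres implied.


translate([471, 320, 0]) cube([22, 294, 696]);
translate([1354, 320, 0]) cube([22, 294, 696]);
translate([493, 320, 0]) cube([861, 294, 28]);
translate([493, 320, 299]) cube([861, 294, 28]);
translate([493, 320, 598]) cube([861, 294, 28]);


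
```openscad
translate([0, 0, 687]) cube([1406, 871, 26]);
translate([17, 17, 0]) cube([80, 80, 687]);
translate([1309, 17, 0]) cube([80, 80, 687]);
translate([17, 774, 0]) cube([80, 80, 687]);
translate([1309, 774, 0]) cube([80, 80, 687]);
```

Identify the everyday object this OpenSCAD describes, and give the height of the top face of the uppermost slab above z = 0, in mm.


A table. The table height is 713 mm.

A 1406×871×26 slab sits at z = 687 on four 80 mm square posts — a table. The top surface is at 687 + 26 = 713 mm.


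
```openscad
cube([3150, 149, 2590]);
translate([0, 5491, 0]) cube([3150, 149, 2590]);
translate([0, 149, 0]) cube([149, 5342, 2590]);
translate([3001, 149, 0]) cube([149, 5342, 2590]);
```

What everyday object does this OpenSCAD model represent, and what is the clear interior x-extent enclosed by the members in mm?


A house (or room) frame. The interior width is 2852 mm.

Four 2590 mm walls enclosing a rectangle with no floor or roof — a room or house frame. Outside width is 3150 mm and wall thickness is 149 mm, so the interior width is 3150 − 2 × 149 = 2852 mm.


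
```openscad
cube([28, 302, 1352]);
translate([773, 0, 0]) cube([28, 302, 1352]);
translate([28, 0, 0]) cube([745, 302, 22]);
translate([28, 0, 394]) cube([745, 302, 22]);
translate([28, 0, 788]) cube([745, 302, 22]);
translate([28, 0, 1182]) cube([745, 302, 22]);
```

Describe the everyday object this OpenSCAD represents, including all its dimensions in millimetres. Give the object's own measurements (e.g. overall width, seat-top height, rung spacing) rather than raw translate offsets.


An open bookshelf. Two side panels, each 28 mm thick, 302 mm deep and 1352 mm tall, stand 801 mm apart (outside-to-outside). Between them sit 4 shelves, each 22 mm thick and 302 mm deep, spanning the full gap between the sides. The bottom shelf rests on the floor (its underside at z = 0) and the clear gap between one shelf's top and the next shelf's underside is 372 mm.


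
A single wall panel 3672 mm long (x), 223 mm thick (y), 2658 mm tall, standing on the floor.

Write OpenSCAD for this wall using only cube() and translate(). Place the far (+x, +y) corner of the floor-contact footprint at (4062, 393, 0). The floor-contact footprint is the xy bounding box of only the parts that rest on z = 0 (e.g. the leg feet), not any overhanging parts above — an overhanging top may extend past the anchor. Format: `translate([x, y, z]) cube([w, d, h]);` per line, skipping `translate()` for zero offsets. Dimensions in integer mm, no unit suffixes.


translate([390, 170, 0]) cube([3672, 223, 2658]);


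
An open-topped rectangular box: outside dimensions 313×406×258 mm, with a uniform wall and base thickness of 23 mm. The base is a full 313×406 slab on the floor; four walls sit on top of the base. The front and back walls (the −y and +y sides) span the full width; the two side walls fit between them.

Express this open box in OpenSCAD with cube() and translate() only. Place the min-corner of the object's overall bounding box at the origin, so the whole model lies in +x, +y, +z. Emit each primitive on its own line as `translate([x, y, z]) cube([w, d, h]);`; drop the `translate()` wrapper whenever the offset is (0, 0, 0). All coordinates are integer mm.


cube([313, 406, 23]);
translate([0, 0, 23]) cube([313, 23, 235]);
translate([0, 383, 23]) cube([313, 23, 235]);
translate([0, 23, 23]) cube([23, 360, 235]);
translate([290, 23, 23]) cube([23, 360, 235]);


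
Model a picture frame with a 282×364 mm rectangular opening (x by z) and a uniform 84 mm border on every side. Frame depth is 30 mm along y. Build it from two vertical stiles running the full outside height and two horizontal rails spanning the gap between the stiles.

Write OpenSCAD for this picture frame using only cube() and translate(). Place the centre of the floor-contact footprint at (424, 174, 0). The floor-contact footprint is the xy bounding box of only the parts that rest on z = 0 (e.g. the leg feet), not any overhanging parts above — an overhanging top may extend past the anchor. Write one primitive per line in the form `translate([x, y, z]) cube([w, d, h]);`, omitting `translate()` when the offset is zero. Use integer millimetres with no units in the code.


translate([199, 159, 0]) cube([84, 30, 532]);
translate([565, 159, 0]) cube([84, 30, 532]);
translate([283, 159, 0]) cube([282, 30, 84]);
translate([283, 159, 448]) cube([282, 30, 84]);


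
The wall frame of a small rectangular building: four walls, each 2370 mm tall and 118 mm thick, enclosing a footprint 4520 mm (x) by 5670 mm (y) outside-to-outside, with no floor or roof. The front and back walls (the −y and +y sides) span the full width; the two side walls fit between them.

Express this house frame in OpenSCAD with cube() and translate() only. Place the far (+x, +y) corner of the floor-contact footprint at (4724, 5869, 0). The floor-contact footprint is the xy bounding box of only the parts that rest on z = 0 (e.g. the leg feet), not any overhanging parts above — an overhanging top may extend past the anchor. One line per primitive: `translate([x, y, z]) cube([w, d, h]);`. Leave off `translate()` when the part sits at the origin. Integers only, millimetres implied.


translate([204, 199, 0]) cube([4520, 118, 2370]);
translate([204, 5751, 0]) cube([4520, 118, 2370]);
translate([204, 317, 0]) cube([118, 5434, 2370]);
translate([4606, 317, 0]) cube([118, 5434, 2370]);


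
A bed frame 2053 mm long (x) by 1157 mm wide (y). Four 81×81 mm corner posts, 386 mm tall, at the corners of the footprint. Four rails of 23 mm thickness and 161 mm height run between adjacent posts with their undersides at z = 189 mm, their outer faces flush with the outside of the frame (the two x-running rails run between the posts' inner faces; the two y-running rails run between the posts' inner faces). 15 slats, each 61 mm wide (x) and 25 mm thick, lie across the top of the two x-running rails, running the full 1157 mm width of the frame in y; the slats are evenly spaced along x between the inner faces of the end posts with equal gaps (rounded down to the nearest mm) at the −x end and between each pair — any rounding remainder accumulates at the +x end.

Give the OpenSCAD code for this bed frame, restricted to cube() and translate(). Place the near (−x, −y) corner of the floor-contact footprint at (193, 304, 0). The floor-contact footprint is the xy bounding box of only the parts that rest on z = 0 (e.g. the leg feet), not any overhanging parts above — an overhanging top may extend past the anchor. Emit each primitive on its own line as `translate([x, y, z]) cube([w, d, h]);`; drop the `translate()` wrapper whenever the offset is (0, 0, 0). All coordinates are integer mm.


translate([193, 304, 0]) cube([81, 81, 386]);
translate([193, 1380, 0]) cube([81, 81, 386]);
translate([2165, 304, 0]) cube([81, 81, 386]);
translate([2165, 1380, 0]) cube([81, 81, 386]);
translate([274, 304, 189]) cube([1891, 23, 161]);
translate([274, 1438, 189]) cube([1891, 23, 161]);
translate([193, 385, 189]) cube([23, 995, 161]);
translate([2223, 385, 189]) cube([23, 995, 161]);
translate([335, 304, 350]) cube([61, 1157, 25]);
translate([457, 304, 350]) cube([61, 1157, 25]);
translate([579, 304, 350]) cube([61, 1157, 25]);
translate([701, 304, 350]) cube([61, 1157, 25]);
translate([823, 304, 350]) cube([61, 1157, 25]);
translate([945, 304, 350]) cube([61, 1157, 25]);
translate([1067, 304, 350]) cube([61, 1157, 25]);
translate([1189, 304, 350]) cube([61, 1157, 25]);
translate([1311, 304, 350]) cube([61, 1157, 25]);
translate([1433, 304, 350]) cube([61, 1157, 25]);
translate([1555, 304, 350]) cube([61, 1157, 25]);
translate([1677, 304, 350]) cube([61, 1157, 25]);
translate([1799, 304, 350]) cube([61, 1157, 25]);
translate([1921, 304, 350]) cube([61, 1157, 25]);
translate([2043, 304, 350]) cube([61, 1157, 25]);


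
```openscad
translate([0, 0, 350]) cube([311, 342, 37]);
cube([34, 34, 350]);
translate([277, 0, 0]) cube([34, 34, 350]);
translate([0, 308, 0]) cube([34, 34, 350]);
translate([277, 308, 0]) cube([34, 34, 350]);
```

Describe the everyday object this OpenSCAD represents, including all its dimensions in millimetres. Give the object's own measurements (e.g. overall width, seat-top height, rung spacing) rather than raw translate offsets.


A simple wooden stool: a rectangular seat 311 mm (x) by 342 mm (y), 37 mm thick, top face at z = 387 mm, on four square legs, each 34×34 mm in cross-section. The legs rest on z = 0, each flush with a corner of the seat.


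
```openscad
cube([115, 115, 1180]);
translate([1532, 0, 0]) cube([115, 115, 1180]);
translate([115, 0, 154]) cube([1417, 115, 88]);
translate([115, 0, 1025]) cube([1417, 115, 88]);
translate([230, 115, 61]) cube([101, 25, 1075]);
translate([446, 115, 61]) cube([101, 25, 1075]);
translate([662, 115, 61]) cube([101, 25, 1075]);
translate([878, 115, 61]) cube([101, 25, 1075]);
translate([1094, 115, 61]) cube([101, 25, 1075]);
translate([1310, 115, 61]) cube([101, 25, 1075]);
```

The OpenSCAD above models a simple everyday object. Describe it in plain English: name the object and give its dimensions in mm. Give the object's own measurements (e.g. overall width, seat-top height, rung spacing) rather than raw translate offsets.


A fence section. Two 115×115 mm posts, 1180 mm tall, stand on the floor with a clear span of 1417 mm between their inner faces. Two horizontal rails of 115×88 mm section span the gap between the posts with their undersides at z = 154 mm and z = 1025 mm, flush with the posts' −y face. 6 pickets, each 101 mm wide, 25 mm thick and 1075 mm tall, are fixed to the +y face of the rails with their bottoms at z = 61 mm, spaced across the span with a 115 mm gap after the −x post and between neighbouring pickets, with 121 mm left before the +x post.


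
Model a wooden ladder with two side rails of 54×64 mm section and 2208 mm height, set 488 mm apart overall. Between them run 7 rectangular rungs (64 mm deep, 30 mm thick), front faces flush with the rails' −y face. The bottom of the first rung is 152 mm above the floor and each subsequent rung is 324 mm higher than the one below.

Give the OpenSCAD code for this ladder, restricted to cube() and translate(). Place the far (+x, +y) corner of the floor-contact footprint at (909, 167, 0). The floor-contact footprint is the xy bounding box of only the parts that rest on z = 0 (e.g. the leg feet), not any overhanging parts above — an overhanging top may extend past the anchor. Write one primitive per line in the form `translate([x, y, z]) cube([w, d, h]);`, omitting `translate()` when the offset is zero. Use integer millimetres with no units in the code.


translate([421, 103, 0]) cube([54, 64, 2208]);
translate([855, 103, 0]) cube([54, 64, 2208]);
translate([475, 103, 152]) cube([380, 64, 30]);
translate([475, 103, 476]) cube([380, 64, 30]);
translate([475, 103, 800]) cube([380, 64, 30]);
translate([475, 103, 1124]) cube([380, 64, 30]);
translate([475, 103, 1448]) cube([380, 64, 30]);
translate([475, 103, 1772]) cube([380, 64, 30]);
translate([475, 103, 2096]) cube([380, 64, 30]);


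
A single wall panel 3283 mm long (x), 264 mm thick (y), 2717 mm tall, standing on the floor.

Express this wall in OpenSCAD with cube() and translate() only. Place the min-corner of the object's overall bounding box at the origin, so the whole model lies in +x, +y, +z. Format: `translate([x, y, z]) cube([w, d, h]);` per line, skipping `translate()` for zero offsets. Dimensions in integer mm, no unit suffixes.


cube([3283, 264, 2717]);


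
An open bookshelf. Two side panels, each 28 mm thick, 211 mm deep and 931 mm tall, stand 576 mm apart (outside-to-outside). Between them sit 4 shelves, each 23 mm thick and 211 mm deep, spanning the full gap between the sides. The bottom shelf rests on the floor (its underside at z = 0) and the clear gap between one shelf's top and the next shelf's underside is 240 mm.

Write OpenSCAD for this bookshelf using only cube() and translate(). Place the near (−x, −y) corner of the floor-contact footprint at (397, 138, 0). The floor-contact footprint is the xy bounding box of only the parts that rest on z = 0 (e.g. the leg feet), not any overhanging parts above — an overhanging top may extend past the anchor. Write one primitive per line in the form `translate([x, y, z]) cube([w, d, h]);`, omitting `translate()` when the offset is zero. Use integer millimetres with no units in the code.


translate([397, 138, 0]) cube([28, 211, 931]);
translate([945, 138, 0]) cube([28, 211, 931]);
translate([425, 138, 0]) cube([520, 211, 23]);
translate([425, 138, 263]) cube([520, 211, 23]);
translate([425, 138, 526]) cube([520, 211, 23]);
translate([425, 138, 789]) cube([520, 211, 23]);


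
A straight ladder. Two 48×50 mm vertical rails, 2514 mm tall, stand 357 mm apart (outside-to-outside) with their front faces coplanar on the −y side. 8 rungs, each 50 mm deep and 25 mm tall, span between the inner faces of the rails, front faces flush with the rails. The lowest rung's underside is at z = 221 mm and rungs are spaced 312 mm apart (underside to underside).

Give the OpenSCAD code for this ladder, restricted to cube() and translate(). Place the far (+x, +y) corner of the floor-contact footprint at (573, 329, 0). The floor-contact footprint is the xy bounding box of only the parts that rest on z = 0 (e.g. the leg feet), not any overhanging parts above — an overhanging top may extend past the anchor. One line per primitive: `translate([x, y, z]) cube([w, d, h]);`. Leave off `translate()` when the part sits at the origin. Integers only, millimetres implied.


// rung span = 357 - 2*48 = 261
// rung[k] z = 221 + k*312
translate([216, 279, 0]) cube([48, 50, 2514]);
translate([525, 279, 0]) cube([48, 50, 2514]);
translate([264, 279, 221]) cube([261, 50, 25]);
translate([264, 279, 533]) cube([261, 50, 25]);
translate([264, 279, 845]) cube([261, 50, 25]);
translate([264, 279, 1157]) cube([261, 50, 25]);
translate([264, 279, 1469]) cube([261, 50, 25]);
translate([264, 279, 1781]) cube([261, 50, 25]);
translate([264, 279, 2093]) cube([261, 50, 25]);
translate([264, 279, 2405]) cube([261, 50, 25]);


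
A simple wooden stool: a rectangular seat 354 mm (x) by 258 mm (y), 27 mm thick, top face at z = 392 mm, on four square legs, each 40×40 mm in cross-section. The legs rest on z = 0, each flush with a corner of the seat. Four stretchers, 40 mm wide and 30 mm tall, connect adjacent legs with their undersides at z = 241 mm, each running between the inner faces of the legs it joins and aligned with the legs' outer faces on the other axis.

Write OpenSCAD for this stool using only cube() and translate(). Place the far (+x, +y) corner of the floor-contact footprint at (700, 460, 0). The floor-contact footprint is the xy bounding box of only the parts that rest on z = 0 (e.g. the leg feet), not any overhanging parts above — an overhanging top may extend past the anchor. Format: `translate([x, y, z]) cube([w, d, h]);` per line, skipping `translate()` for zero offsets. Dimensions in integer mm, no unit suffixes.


translate([346, 202, 365]) cube([354, 258, 27]);
translate([346, 202, 0]) cube([40, 40, 365]);
translate([660, 202, 0]) cube([40, 40, 365]);
translate([346, 420, 0]) cube([40, 40, 365]);
translate([660, 420, 0]) cube([40, 40, 365]);
translate([386, 202, 241]) cube([274, 40, 30]);
translate([386, 420, 241]) cube([274, 40, 30]);
translate([346, 242, 241]) cube([40, 178, 30]);
translate([660, 242, 241]) cube([40, 178, 30]);


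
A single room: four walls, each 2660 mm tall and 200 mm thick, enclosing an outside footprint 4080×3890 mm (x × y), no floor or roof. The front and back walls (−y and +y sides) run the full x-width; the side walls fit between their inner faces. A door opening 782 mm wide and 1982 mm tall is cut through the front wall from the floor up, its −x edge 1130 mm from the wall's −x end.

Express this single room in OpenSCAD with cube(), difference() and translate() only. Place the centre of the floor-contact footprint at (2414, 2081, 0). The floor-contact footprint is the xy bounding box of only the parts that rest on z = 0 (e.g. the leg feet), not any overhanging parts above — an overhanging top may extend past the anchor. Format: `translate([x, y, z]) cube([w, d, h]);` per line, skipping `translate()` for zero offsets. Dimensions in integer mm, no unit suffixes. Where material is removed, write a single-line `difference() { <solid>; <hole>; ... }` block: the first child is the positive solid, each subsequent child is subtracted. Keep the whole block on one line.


difference() { translate([374, 136, 0]) cube([4080, 200, 2660]); translate([1504, 136, 0]) cube([782, 200, 1982]); }
translate([374, 3826, 0]) cube([4080, 200, 2660]);
translate([374, 336, 0]) cube([200, 3490, 2660]);
translate([4254, 336, 0]) cube([200, 3490, 2660]);


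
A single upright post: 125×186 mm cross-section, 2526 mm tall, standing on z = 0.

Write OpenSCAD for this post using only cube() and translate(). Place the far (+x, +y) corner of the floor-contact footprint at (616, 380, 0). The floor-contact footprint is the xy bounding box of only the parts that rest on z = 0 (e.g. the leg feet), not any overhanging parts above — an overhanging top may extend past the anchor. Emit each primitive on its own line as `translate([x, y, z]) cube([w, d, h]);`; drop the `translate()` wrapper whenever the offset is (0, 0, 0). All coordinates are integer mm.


translate([491, 194, 0]) cube([125, 186, 2526]);


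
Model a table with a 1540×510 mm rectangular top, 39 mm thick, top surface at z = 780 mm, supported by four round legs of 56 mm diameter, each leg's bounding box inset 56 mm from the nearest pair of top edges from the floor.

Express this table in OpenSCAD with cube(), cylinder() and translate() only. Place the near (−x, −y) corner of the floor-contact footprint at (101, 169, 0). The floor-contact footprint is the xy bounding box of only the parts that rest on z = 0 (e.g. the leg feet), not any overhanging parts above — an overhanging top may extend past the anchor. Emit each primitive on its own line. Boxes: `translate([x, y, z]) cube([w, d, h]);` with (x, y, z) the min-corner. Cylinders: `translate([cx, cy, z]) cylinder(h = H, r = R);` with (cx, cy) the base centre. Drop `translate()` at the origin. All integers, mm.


// leg_h = 780 - 39 = 741
translate([45, 113, 741]) cube([1540, 510, 39]);
translate([129, 197, 0]) cylinder(h = 741, r = 28);
translate([1501, 197, 0]) cylinder(h = 741, r = 28);
translate([129, 539, 0]) cylinder(h = 741, r = 28);
translate([1501, 539, 0]) cylinder(h = 741, r = 28);


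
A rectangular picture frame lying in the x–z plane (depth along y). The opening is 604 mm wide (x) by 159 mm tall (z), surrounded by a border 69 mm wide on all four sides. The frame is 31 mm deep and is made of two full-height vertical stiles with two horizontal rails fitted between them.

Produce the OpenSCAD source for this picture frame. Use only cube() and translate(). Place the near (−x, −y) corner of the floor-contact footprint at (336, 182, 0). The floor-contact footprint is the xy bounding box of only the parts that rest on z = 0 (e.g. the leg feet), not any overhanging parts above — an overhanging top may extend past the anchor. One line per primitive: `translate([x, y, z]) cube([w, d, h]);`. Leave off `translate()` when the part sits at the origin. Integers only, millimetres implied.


translate([336, 182, 0]) cube([69, 31, 297]);
translate([1009, 182, 0]) cube([69, 31, 297]);
translate([405, 182, 0]) cube([604, 31, 69]);
translate([405, 182, 228]) cube([604, 31, 69]);


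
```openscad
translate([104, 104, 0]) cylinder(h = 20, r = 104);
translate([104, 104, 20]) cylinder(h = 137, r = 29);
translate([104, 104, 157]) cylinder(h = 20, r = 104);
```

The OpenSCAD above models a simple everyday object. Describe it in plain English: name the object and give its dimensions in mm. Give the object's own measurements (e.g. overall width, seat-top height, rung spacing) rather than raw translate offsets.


A spool: two coaxial disc flanges of radius 104 mm and thickness 20 mm, joined by a core cylinder of radius 29 mm and height 137 mm. The lower flange rests on z = 0 and the three cylinders share a vertical axis.


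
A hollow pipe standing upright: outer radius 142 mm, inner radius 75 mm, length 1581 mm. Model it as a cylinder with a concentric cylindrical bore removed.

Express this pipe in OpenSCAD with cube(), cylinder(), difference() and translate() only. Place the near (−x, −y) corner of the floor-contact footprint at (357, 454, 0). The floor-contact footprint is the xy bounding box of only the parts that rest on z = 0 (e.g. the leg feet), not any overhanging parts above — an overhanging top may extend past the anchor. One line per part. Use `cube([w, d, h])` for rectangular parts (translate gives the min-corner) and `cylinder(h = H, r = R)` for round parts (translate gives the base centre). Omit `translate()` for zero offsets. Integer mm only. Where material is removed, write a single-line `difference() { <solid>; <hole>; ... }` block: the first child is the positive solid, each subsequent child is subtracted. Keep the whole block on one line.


difference() { translate([499, 596, 0]) cylinder(h = 1581, r = 142); translate([499, 596, 0]) cylinder(h = 1581, r = 75); }


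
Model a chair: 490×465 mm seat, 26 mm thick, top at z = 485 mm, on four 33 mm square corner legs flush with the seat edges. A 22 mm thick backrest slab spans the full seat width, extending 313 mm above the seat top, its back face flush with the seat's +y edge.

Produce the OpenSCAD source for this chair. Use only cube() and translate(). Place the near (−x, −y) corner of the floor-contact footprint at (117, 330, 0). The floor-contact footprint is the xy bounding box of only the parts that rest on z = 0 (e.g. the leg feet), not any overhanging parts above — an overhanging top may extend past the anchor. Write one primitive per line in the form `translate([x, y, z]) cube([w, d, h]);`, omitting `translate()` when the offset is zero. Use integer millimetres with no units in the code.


translate([117, 330, 459]) cube([490, 465, 26]);
translate([117, 330, 0]) cube([33, 33, 459]);
translate([574, 330, 0]) cube([33, 33, 459]);
translate([117, 762, 0]) cube([33, 33, 459]);
translate([574, 762, 0]) cube([33, 33, 459]);
translate([117, 773, 485]) cube([490, 22, 313]);


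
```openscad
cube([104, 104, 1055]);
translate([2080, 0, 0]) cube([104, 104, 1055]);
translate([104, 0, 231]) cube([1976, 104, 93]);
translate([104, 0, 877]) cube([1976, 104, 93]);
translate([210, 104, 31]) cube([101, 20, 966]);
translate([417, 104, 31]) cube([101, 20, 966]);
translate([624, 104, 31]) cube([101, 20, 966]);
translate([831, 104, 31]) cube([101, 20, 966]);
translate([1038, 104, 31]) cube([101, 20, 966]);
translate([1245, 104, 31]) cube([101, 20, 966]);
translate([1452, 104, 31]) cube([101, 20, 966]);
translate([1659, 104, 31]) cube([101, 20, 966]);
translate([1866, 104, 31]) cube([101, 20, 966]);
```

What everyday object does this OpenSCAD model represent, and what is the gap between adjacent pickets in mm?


A fence section. The picket gap is 106 mm.

Two posts, two rails, 9 pickets — a fence section. Span 1976 mm holds 9 pickets of 101 mm with 10 equal gaps: ⌊(1976 − 9·101) / 10⌋ = 106 mm.


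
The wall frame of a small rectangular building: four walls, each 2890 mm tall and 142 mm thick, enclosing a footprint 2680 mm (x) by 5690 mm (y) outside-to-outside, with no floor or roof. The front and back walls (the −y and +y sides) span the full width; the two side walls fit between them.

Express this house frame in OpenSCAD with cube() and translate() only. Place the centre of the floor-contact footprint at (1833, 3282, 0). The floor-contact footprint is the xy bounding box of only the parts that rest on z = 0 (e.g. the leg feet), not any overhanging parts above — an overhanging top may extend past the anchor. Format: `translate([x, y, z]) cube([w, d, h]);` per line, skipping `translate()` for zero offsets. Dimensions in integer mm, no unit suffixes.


translate([493, 437, 0]) cube([2680, 142, 2890]);
translate([493, 5985, 0]) cube([2680, 142, 2890]);
translate([493, 579, 0]) cube([142, 5406, 2890]);
translate([3031, 579, 0]) cube([142, 5406, 2890]);


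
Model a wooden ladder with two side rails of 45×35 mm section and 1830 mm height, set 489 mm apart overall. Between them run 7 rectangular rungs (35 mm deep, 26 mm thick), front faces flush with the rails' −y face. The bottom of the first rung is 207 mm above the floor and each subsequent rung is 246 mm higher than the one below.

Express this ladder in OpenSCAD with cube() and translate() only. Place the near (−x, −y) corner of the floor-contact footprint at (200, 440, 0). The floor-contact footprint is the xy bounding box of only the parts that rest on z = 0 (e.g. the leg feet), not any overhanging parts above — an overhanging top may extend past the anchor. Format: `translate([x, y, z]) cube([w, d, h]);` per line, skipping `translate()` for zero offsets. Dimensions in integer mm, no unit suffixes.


translate([200, 440, 0]) cube([45, 35, 1830]);
translate([644, 440, 0]) cube([45, 35, 1830]);
translate([245, 440, 207]) cube([399, 35, 26]);
translate([245, 440, 453]) cube([399, 35, 26]);
translate([245, 440, 699]) cube([399, 35, 26]);
translate([245, 440, 945]) cube([399, 35, 26]);
translate([245, 440, 1191]) cube([399, 35, 26]);
translate([245, 440, 1437]) cube([399, 35, 26]);
translate([245, 440, 1683]) cube([399, 35, 26]);


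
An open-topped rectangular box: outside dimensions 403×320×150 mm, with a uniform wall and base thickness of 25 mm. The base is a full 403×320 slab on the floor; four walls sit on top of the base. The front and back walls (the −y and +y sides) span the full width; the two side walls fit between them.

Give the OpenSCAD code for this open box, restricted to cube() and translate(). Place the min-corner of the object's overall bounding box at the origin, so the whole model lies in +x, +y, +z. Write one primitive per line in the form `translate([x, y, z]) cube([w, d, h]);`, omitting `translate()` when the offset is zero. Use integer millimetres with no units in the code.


cube([403, 320, 25]);
translate([0, 0, 25]) cube([403, 25, 125]);
translate([0, 295, 25]) cube([403, 25, 125]);
translate([0, 25, 25]) cube([25, 270, 125]);
translate([378, 25, 25]) cube([25, 270, 125]);


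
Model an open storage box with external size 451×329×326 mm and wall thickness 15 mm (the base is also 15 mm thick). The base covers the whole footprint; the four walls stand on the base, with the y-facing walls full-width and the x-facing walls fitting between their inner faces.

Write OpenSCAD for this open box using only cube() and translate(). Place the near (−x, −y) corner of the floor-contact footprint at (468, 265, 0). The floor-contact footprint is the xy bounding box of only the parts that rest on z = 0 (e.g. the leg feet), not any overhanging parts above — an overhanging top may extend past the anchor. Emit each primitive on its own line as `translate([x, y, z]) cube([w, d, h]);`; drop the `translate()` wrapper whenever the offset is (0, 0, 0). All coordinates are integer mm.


translate([468, 265, 0]) cube([451, 329, 15]);
translate([468, 265, 15]) cube([451, 15, 311]);
translate([468, 579, 15]) cube([451, 15, 311]);
translate([468, 280, 15]) cube([15, 299, 311]);
translate([904, 280, 15]) cube([15, 299, 311]);


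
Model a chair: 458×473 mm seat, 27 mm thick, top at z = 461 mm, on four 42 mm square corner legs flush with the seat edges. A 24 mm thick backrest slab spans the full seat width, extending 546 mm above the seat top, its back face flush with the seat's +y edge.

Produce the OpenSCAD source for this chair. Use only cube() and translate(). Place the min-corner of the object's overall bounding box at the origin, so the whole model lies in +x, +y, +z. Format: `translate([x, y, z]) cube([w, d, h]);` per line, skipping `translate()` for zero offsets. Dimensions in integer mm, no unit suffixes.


translate([0, 0, 434]) cube([458, 473, 27]);
cube([42, 42, 434]);
translate([416, 0, 0]) cube([42, 42, 434]);
translate([0, 431, 0]) cube([42, 42, 434]);
translate([416, 431, 0]) cube([42, 42, 434]);
translate([0, 449, 461]) cube([458, 24, 546]);
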